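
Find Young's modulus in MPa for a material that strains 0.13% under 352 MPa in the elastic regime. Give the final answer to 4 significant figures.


E = sigma / epsilon
epsilon = 0.13% = 1.3e-03
E = 352 / 1.3e-03
E = 270800 MPa


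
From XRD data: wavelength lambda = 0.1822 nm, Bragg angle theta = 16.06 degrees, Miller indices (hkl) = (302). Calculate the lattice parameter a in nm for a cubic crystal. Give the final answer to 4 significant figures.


d = lambda / (2*sin(theta))
d = 0.1822 / (2*sin(16.06 deg))
d = 0.329304 nm
a = d * sqrt(h^2+k^2+l^2) = 0.329304 * sqrt(13)
a = 1.187 nm


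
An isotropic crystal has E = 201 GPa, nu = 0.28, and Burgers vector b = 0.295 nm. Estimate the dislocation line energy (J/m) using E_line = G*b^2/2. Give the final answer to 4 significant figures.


Step 1: G = E / (2*(1+nu))
G = 201 / (2*(1+0.28)) = 78.5156 GPa = 7.85156e+10 Pa
Step 2: E_line = G*b^2/2
b = 0.295 nm = 2.95e-10 m
E_line = 0.5 * 7.85156e+10 * (2.95e-10)^2 = 3.416e-09 J/m


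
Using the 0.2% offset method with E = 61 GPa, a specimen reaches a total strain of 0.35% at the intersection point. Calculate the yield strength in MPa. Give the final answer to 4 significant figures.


Offset strain = 0.002
Elastic strain at yield = total_strain - offset = 3.5e-03 - 0.002 = 1.5e-03
sigma_y = E * elastic_strain = 61000 * 1.5e-03
sigma_y = 91.5 MPa


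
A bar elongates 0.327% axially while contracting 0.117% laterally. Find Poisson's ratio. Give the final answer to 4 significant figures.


nu = -epsilon_lat / epsilon_axial
Lateral strain is contraction (negative), so using magnitudes:
nu = 0.117 / 0.327
nu = 0.3578


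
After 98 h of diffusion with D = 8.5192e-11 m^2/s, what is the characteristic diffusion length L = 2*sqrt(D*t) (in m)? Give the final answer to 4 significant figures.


t = 98 hr = 352800 s
Diffusion length = 2*sqrt(D*t)
= 2*sqrt(8.5192e-11 * 352800)
= 0.01096 m


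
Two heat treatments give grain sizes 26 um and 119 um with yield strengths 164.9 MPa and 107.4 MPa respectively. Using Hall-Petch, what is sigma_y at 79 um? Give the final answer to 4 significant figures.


sigma_y = sigma0 + k / sqrt(d)
1/sqrt(d1) = 1/sqrt(2.6e-05) = 196.116;  1/sqrt(d2) = 91.6698
k = (sigma1 - sigma2) / (1/sqrt(d1) - 1/sqrt(d2)) = (164.9 - 107.4) / (196.116 - 91.6698) = 0.550522 MPa*m^0.5
sigma0 = sigma1 - k/sqrt(d1) = 164.9 - 0.550522*196.116 = 56.9337 MPa
sigma_y(d3) = 56.9337 + 0.550522 / sqrt(7.9e-05) = 118.9 MPa


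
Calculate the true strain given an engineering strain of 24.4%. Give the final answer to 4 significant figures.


epsilon_true = ln(1 + epsilon_eng)
epsilon_true = ln(1 + 0.244)
epsilon_true = 0.2183


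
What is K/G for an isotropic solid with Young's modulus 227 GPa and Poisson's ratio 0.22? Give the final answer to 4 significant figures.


G = E / (2*(1+nu))
G = 227 / (2*(1+0.22)) = 93.0328 GPa
K = E / (3*(1-2*nu))
K = 227 / (3*(1-2*0.22)) = 135.119 GPa
K/G = 135.119 / 93.0328 = 1.452


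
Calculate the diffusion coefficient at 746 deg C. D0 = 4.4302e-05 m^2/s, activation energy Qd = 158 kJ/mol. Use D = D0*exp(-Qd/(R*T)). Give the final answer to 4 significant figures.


D = D0 * exp(-Qd / (R*T))
T = 1019.15 K
D = 4.4302e-05 * exp(-158e3 / (8.314 * 1019.15))
D = 3.533e-13 m^2/s


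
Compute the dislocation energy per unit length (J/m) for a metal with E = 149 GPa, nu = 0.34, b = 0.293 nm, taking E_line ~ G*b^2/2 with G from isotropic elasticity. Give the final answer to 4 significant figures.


Step 1: G = E / (2*(1+nu))
G = 149 / (2*(1+0.34)) = 55.597 GPa = 5.5597e+10 Pa
Step 2: E_line = G*b^2/2
b = 0.293 nm = 2.93e-10 m
E_line = 0.5 * 5.5597e+10 * (2.93e-10)^2 = 2.386e-09 J/m


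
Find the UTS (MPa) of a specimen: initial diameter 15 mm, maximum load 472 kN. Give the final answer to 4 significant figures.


A0 = pi*(d/2)^2 = pi*(15/2)^2 = 176.715 mm^2
UTS = F_max / A0 = 472*1000 / 176.715
UTS = 2671 MPa


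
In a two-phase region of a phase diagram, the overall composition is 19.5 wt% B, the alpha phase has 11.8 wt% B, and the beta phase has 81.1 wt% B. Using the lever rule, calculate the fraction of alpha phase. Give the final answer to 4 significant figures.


f_alpha = (C_beta - C0) / (C_beta - C_alpha)
f_alpha = (81.1 - 19.5) / (81.1 - 11.8)
f_alpha = 0.8889


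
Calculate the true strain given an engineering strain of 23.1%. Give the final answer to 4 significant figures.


epsilon_true = ln(1 + epsilon_eng)
epsilon_true = ln(1 + 0.231)
epsilon_true = 0.2078


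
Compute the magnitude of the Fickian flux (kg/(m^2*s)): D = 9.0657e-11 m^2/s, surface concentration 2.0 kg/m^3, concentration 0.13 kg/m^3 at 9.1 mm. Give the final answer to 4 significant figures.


J = -D * (dC/dx) = D * (C1 - C2) / dx
J = 9.0657e-11 * (2.0 - 0.13) / 9.1e-03
J = 1.863e-08 kg/(m^2*s)


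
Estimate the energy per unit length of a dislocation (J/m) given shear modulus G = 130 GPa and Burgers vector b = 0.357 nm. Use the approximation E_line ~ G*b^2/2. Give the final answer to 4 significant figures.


E = G*b^2/2
b = 0.357 nm = 3.57e-10 m
G = 130 GPa = 1.3e+11 Pa
E = 0.5 * 1.3e+11 * (3.57e-10)^2
E = 8.284e-09 J/m


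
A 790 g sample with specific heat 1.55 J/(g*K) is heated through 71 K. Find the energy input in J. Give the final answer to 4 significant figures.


Q = m * cp * dT
Q = 790 * 1.55 * 71
Q = 86940 J


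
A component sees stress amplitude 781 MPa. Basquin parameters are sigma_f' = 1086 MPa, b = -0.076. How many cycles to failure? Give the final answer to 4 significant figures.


sigma_a = sigma_f' * (2*Nf)^b
2*Nf = (sigma_a / sigma_f')^(1/b)
2*Nf = (781 / 1086)^(1/-0.076)
2*Nf = 76.5476
Nf = 38.27 cycles


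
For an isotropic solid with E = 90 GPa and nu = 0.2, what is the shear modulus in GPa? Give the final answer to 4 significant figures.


G = E / (2*(1+nu))
G = 90 / (2*(1+0.2))
G = 37.5 GPa


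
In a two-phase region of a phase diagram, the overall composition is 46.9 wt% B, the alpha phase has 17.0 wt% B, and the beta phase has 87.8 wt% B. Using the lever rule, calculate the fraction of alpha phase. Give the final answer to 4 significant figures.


f_alpha = (C_beta - C0) / (C_beta - C_alpha)
f_alpha = (87.8 - 46.9) / (87.8 - 17.0)
f_alpha = 0.5777


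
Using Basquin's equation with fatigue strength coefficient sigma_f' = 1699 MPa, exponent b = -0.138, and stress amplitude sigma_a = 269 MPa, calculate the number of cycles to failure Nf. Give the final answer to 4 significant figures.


sigma_a = sigma_f' * (2*Nf)^b
2*Nf = (sigma_a / sigma_f')^(1/b)
2*Nf = (269 / 1699)^(1/-0.138)
2*Nf = 631390
Nf = 315700 cycles


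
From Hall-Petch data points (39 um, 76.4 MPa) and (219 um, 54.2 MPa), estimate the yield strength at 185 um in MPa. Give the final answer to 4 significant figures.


sigma_y = sigma0 + k / sqrt(d)
1/sqrt(d1) = 1/sqrt(3.9e-05) = 160.128;  1/sqrt(d2) = 67.5737
k = (sigma1 - sigma2) / (1/sqrt(d1) - 1/sqrt(d2)) = (76.4 - 54.2) / (160.128 - 67.5737) = 0.239859 MPa*m^0.5
sigma0 = sigma1 - k/sqrt(d1) = 76.4 - 0.239859*160.128 = 37.9918 MPa
sigma_y(d3) = 37.9918 + 0.239859 / sqrt(1.85e-04) = 55.63 MPa


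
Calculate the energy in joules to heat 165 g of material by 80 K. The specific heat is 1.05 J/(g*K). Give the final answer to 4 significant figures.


Q = m * cp * dT
Q = 165 * 1.05 * 80
Q = 13860 J


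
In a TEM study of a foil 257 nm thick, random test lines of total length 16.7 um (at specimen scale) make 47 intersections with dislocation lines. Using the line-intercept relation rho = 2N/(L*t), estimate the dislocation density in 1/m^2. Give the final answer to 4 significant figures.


rho = 2N / (L * t)
L = 16.7 um = 1.67e-05 m, t = 257 nm = 2.57e-07 m
rho = 2 * 47 / (1.67e-05 * 2.57e-07)
rho = 2.19e+13 1/m^2


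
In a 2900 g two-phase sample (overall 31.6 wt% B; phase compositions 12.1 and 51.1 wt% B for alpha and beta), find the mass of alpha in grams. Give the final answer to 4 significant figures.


f_alpha = (C_beta - C0) / (C_beta - C_alpha)
f_alpha = (51.1 - 31.6) / (51.1 - 12.1) = 0.5
m_alpha = f_alpha * m_total = 0.5 * 2900 = 1450 g


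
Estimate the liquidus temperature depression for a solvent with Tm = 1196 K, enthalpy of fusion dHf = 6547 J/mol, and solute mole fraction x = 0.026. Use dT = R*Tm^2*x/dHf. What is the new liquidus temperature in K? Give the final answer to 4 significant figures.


dT = R*Tm^2*x / dHf
dT = 8.314 * 1196^2 * 0.026 / 6547
dT = 47.2284 K
T_new = 1196 - 47.2284 = 1149 K


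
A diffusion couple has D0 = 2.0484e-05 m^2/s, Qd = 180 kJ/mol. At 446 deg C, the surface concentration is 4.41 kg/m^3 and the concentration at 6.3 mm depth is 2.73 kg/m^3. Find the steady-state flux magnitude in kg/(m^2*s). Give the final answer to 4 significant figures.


Step 1: D = D0 * exp(-Qd/(R*T))
T = 446 + 273.15 = 719.15 K
D = 2.0484e-05 * exp(-180e3 / (8.314 * 719.15)) = 1.72523e-18 m^2/s
Step 2: J = D * (C1 - C2) / dx
J = 1.72523e-18 * (4.41 - 2.73) / 6.3e-03
J = 4.601e-16 kg/(m^2*s)


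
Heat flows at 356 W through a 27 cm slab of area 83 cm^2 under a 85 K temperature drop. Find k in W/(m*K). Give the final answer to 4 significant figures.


k = Q*L / (A*dT)
L = 0.27 m, A = 8.3e-03 m^2
k = 356 * 0.27 / (8.3e-03 * 85)
k = 136.2 W/(m*K)


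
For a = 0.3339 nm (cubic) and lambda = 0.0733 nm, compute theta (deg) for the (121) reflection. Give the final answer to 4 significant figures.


d = a / sqrt(h^2+k^2+l^2)
d = 0.3339 / sqrt(6) = 0.136314 nm
lambda = 2*d*sin(theta)  =>  sin(theta) = lambda / (2*d)
sin(theta) = 0.0733 / (2 * 0.136314) = 0.268864
theta = 15.6 deg


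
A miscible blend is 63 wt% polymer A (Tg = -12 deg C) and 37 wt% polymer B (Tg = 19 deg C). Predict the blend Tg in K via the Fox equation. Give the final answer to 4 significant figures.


1/Tg = w1/Tg1 + w2/Tg2 (in Kelvin)
Tg1 = 261.15 K, Tg2 = 292.15 K
1/Tg = 0.63/261.15 + 0.37/292.15
Tg = 271.8 K


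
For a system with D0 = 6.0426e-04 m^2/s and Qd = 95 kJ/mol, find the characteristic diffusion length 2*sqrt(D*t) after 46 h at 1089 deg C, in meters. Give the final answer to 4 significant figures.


Step 1: D = D0 * exp(-Qd/(R*T))
T = 1362.15 K
D = 6.0426e-04 * exp(-95e3 / (8.314 * 1362.15)) = 1.37438e-07 m^2/s
Step 2: L = 2*sqrt(D*t)
t = 46 h = 165600 s
L = 2*sqrt(1.37438e-07 * 165600) = 0.3017 m


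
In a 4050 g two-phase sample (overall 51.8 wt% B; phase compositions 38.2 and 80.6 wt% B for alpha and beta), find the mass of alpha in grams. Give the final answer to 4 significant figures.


f_alpha = (C_beta - C0) / (C_beta - C_alpha)
f_alpha = (80.6 - 51.8) / (80.6 - 38.2) = 0.679245
m_alpha = f_alpha * m_total = 0.679245 * 4050 = 2751 g


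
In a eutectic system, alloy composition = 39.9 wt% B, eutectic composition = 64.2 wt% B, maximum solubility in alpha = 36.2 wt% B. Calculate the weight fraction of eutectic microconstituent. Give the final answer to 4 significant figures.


f_primary = (C_e - C0) / (C_e - C_alpha_max)
f_primary = (64.2 - 39.9) / (64.2 - 36.2)
f_primary = 0.867857
f_eutectic = 1 - 0.867857 = 0.1321


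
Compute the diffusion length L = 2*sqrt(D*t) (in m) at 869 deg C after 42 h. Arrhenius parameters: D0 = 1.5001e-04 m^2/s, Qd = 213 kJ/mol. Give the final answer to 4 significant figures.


Step 1: D = D0 * exp(-Qd/(R*T))
T = 1142.15 K
D = 1.5001e-04 * exp(-213e3 / (8.314 * 1142.15)) = 2.71963e-14 m^2/s
Step 2: L = 2*sqrt(D*t)
t = 42 h = 151200 s
L = 2*sqrt(2.71963e-14 * 151200) = 1.283e-04 m


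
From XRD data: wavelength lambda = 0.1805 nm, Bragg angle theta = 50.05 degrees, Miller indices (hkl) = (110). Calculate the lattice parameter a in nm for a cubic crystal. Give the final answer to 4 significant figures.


d = lambda / (2*sin(theta))
d = 0.1805 / (2*sin(50.05 deg))
d = 0.117727 nm
a = d * sqrt(h^2+k^2+l^2) = 0.117727 * sqrt(2)
a = 0.1665 nm


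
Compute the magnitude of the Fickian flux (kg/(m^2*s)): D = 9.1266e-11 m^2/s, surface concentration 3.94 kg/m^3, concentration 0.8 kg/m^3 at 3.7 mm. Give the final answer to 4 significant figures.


J = -D * (dC/dx) = D * (C1 - C2) / dx
J = 9.1266e-11 * (3.94 - 0.8) / 3.7e-03
J = 7.745e-08 kg/(m^2*s)


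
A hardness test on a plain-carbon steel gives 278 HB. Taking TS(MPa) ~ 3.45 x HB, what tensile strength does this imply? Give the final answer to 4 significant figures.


TS (MPa) = 3.45 * HB
TS = 3.45 * 278
TS = 959.1 MPa


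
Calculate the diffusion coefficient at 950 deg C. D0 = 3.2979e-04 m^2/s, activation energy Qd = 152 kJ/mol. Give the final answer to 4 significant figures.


D = D0 * exp(-Qd / (R*T))
T = 1223.15 K
D = 3.2979e-04 * exp(-152e3 / (8.314 * 1223.15))
D = 1.064e-10 m^2/s


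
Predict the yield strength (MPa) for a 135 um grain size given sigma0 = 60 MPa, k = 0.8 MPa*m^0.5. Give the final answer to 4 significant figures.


sigma_y = sigma0 + k / sqrt(d)
d = 135 um = 1.35e-04 m
sigma_y = 60 + 0.8 / sqrt(1.35e-04)
sigma_y = 128.9 MPa


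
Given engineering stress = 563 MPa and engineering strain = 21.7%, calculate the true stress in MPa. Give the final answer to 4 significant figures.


sigma_true = sigma_eng * (1 + epsilon_eng)
sigma_true = 563 * (1 + 0.217)
sigma_true = 685.2 MPa


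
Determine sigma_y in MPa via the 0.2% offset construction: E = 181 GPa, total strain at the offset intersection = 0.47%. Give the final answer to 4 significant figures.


Offset strain = 0.002
Elastic strain at yield = total_strain - offset = 4.7e-03 - 0.002 = 2.7e-03
sigma_y = E * elastic_strain = 181000 * 2.7e-03
sigma_y = 488.7 MPa


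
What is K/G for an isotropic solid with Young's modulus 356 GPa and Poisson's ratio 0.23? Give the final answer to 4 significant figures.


G = E / (2*(1+nu))
G = 356 / (2*(1+0.23)) = 144.715 GPa
K = E / (3*(1-2*nu))
K = 356 / (3*(1-2*0.23)) = 219.753 GPa
K/G = 219.753 / 144.715 = 1.519


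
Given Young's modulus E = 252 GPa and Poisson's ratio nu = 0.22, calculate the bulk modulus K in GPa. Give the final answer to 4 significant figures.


K = E / (3*(1-2*nu))
K = 252 / (3*(1-2*0.22))
K = 150 GPa


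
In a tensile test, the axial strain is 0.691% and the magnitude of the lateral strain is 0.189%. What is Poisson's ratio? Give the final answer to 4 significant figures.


nu = -epsilon_lat / epsilon_axial
Lateral strain is contraction (negative), so using magnitudes:
nu = 0.189 / 0.691
nu = 0.2735


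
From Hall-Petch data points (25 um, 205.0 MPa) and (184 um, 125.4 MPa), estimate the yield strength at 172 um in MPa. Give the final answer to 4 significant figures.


sigma_y = sigma0 + k / sqrt(d)
1/sqrt(d1) = 1/sqrt(2.5e-05) = 200;  1/sqrt(d2) = 73.721
k = (sigma1 - sigma2) / (1/sqrt(d1) - 1/sqrt(d2)) = (205.0 - 125.4) / (200 - 73.721) = 0.63035 MPa*m^0.5
sigma0 = sigma1 - k/sqrt(d1) = 205.0 - 0.63035*200 = 78.93 MPa
sigma_y(d3) = 78.93 + 0.63035 / sqrt(1.72e-04) = 127 MPa


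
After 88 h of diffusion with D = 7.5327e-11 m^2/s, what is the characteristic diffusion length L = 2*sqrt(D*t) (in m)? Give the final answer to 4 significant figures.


t = 88 hr = 316800 s
Diffusion length = 2*sqrt(D*t)
= 2*sqrt(7.5327e-11 * 316800)
= 9.77e-03 m


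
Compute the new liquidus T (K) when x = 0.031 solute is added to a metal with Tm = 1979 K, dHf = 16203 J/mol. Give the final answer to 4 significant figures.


dT = R*Tm^2*x / dHf
dT = 8.314 * 1979^2 * 0.031 / 16203
dT = 62.2971 K
T_new = 1979 - 62.2971 = 1917 K


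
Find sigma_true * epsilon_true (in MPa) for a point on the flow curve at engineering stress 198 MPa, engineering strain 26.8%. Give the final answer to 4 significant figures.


sigma_true = sigma_eng * (1 + epsilon_eng)
sigma_true = 198 * (1 + 0.268) = 251.064 MPa
epsilon_true = ln(1 + epsilon_eng)
epsilon_true = ln(1 + 0.268) = 0.237441
sigma_true * epsilon_true = 251.064 * 0.237441 = 59.61 MPa


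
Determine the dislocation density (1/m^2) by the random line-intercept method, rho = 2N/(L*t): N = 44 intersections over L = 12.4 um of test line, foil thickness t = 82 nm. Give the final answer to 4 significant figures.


rho = 2N / (L * t)
L = 12.4 um = 1.24e-05 m, t = 82 nm = 8.2e-08 m
rho = 2 * 44 / (1.24e-05 * 8.2e-08)
rho = 8.655e+13 1/m^2


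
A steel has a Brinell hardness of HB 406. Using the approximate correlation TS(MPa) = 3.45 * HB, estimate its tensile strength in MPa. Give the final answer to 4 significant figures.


TS (MPa) = 3.45 * HB
TS = 3.45 * 406
TS = 1401 MPa


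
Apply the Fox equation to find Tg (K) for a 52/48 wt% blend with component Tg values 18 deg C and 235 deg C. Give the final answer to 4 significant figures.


1/Tg = w1/Tg1 + w2/Tg2 (in Kelvin)
Tg1 = 291.15 K, Tg2 = 508.15 K
1/Tg = 0.52/291.15 + 0.48/508.15
Tg = 366.2 K


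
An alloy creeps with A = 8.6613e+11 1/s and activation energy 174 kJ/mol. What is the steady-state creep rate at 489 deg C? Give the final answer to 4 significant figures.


rate = A * exp(-Q / (R*T))
T = 489 + 273.15 = 762.15 K
rate = 8.6613e+11 * exp(-174e3 / (8.314 * 762.15))
rate = 1.028 1/s


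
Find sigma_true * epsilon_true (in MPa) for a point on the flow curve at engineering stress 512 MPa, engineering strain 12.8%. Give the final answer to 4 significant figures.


sigma_true = sigma_eng * (1 + epsilon_eng)
sigma_true = 512 * (1 + 0.128) = 577.536 MPa
epsilon_true = ln(1 + epsilon_eng)
epsilon_true = ln(1 + 0.128) = 0.120446
sigma_true * epsilon_true = 577.536 * 0.120446 = 69.56 MPa


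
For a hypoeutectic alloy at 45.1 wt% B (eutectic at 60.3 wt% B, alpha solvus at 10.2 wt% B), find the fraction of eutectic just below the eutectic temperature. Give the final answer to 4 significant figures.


f_primary = (C_e - C0) / (C_e - C_alpha_max)
f_primary = (60.3 - 45.1) / (60.3 - 10.2)
f_primary = 0.303393
f_eutectic = 1 - 0.303393 = 0.6966


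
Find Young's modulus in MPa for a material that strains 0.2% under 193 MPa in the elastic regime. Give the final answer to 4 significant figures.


E = sigma / epsilon
epsilon = 0.2% = 2e-03
E = 193 / 2e-03
E = 96500 MPa


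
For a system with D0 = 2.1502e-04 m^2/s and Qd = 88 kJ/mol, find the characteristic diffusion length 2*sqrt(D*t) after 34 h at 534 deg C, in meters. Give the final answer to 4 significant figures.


Step 1: D = D0 * exp(-Qd/(R*T))
T = 807.15 K
D = 2.1502e-04 * exp(-88e3 / (8.314 * 807.15)) = 4.33871e-10 m^2/s
Step 2: L = 2*sqrt(D*t)
t = 34 h = 122400 s
L = 2*sqrt(4.33871e-10 * 122400) = 0.01457 m


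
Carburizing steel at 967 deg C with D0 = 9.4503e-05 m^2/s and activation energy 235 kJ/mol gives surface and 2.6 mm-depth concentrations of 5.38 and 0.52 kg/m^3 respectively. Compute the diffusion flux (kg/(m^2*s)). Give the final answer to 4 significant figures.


Step 1: D = D0 * exp(-Qd/(R*T))
T = 967 + 273.15 = 1240.15 K
D = 9.4503e-05 * exp(-235e3 / (8.314 * 1240.15)) = 1.19393e-14 m^2/s
Step 2: J = D * (C1 - C2) / dx
J = 1.19393e-14 * (5.38 - 0.52) / 2.6e-03
J = 2.232e-11 kg/(m^2*s)


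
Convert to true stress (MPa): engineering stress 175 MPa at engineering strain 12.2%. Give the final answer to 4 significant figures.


sigma_true = sigma_eng * (1 + epsilon_eng)
sigma_true = 175 * (1 + 0.122)
sigma_true = 196.4 MPa


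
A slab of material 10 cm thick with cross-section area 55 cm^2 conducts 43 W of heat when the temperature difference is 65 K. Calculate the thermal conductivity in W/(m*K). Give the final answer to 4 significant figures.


k = Q*L / (A*dT)
L = 0.1 m, A = 5.5e-03 m^2
k = 43 * 0.1 / (5.5e-03 * 65)
k = 12.03 W/(m*K)


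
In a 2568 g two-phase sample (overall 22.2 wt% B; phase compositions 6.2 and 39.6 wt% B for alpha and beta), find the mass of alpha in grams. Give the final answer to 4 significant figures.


f_alpha = (C_beta - C0) / (C_beta - C_alpha)
f_alpha = (39.6 - 22.2) / (39.6 - 6.2) = 0.520958
m_alpha = f_alpha * m_total = 0.520958 * 2568 = 1338 g


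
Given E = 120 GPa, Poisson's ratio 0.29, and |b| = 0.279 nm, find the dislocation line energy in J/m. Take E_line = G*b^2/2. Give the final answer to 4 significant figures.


Step 1: G = E / (2*(1+nu))
G = 120 / (2*(1+0.29)) = 46.5116 GPa = 4.65116e+10 Pa
Step 2: E_line = G*b^2/2
b = 0.279 nm = 2.79e-10 m
E_line = 0.5 * 4.65116e+10 * (2.79e-10)^2 = 1.81e-09 J/m


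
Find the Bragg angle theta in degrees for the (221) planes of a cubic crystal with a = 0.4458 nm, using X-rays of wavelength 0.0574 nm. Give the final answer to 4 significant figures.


d = a / sqrt(h^2+k^2+l^2)
d = 0.4458 / sqrt(9) = 0.1486 nm
lambda = 2*d*sin(theta)  =>  sin(theta) = lambda / (2*d)
sin(theta) = 0.0574 / (2 * 0.1486) = 0.193136
theta = 11.14 deg


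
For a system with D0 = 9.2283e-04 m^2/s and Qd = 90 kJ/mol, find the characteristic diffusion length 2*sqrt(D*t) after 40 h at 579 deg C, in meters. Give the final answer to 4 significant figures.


Step 1: D = D0 * exp(-Qd/(R*T))
T = 852.15 K
D = 9.2283e-04 * exp(-90e3 / (8.314 * 852.15)) = 2.8064e-09 m^2/s
Step 2: L = 2*sqrt(D*t)
t = 40 h = 144000 s
L = 2*sqrt(2.8064e-09 * 144000) = 0.04021 m


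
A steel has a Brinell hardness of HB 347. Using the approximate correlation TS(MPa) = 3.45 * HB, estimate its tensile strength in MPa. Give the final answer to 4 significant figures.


TS (MPa) = 3.45 * HB
TS = 3.45 * 347
TS = 1197 MPa


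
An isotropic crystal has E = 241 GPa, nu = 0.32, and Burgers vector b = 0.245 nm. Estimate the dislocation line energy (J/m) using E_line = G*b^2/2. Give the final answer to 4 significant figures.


Step 1: G = E / (2*(1+nu))
G = 241 / (2*(1+0.32)) = 91.2879 GPa = 9.12879e+10 Pa
Step 2: E_line = G*b^2/2
b = 0.245 nm = 2.45e-10 m
E_line = 0.5 * 9.12879e+10 * (2.45e-10)^2 = 2.74e-09 J/m


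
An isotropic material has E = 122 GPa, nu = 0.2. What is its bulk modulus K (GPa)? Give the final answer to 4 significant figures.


K = E / (3*(1-2*nu))
K = 122 / (3*(1-2*0.2))
K = 67.78 GPa


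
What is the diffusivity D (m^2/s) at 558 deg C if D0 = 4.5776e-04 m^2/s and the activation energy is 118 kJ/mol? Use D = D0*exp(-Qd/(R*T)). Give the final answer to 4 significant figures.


D = D0 * exp(-Qd / (R*T))
T = 831.15 K
D = 4.5776e-04 * exp(-118e3 / (8.314 * 831.15))
D = 1.756e-11 m^2/s


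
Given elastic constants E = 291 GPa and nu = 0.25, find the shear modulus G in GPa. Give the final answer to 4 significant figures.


G = E / (2*(1+nu))
G = 291 / (2*(1+0.25))
G = 116.4 GPa


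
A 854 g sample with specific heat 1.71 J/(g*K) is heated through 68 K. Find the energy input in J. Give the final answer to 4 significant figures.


Q = m * cp * dT
Q = 854 * 1.71 * 68
Q = 99300 J


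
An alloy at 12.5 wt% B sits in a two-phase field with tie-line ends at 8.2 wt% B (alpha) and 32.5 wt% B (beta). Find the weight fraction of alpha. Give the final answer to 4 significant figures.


f_alpha = (C_beta - C0) / (C_beta - C_alpha)
f_alpha = (32.5 - 12.5) / (32.5 - 8.2)
f_alpha = 0.823


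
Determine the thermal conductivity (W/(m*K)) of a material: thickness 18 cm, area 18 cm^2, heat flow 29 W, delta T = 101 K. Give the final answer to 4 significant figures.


k = Q*L / (A*dT)
L = 0.18 m, A = 1.8e-03 m^2
k = 29 * 0.18 / (1.8e-03 * 101)
k = 28.71 W/(m*K)


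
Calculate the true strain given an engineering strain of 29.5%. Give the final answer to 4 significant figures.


epsilon_true = ln(1 + epsilon_eng)
epsilon_true = ln(1 + 0.295)
epsilon_true = 0.2585


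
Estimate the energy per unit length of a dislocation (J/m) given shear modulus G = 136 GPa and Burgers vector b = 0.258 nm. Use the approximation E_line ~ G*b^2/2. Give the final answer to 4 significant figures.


E = G*b^2/2
b = 0.258 nm = 2.58e-10 m
G = 136 GPa = 1.36e+11 Pa
E = 0.5 * 1.36e+11 * (2.58e-10)^2
E = 4.526e-09 J/m


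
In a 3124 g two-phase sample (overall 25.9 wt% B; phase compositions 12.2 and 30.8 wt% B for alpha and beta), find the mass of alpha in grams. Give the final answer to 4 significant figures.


f_alpha = (C_beta - C0) / (C_beta - C_alpha)
f_alpha = (30.8 - 25.9) / (30.8 - 12.2) = 0.263441
m_alpha = f_alpha * m_total = 0.263441 * 3124 = 823 g


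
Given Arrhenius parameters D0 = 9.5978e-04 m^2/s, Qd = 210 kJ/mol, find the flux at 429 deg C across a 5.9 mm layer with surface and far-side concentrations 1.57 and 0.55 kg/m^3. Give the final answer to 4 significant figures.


Step 1: D = D0 * exp(-Qd/(R*T))
T = 429 + 273.15 = 702.15 K
D = 9.5978e-04 * exp(-210e3 / (8.314 * 702.15)) = 2.28664e-19 m^2/s
Step 2: J = D * (C1 - C2) / dx
J = 2.28664e-19 * (1.57 - 0.55) / 5.9e-03
J = 3.953e-17 kg/(m^2*s)


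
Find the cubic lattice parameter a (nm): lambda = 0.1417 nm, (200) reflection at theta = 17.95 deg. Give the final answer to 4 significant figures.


d = lambda / (2*sin(theta))
d = 0.1417 / (2*sin(17.95 deg))
d = 0.229893 nm
a = d * sqrt(h^2+k^2+l^2) = 0.229893 * sqrt(4)
a = 0.4598 nm


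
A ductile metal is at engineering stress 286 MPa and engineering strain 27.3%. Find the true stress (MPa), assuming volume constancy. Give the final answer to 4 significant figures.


sigma_true = sigma_eng * (1 + epsilon_eng)
sigma_true = 286 * (1 + 0.273)
sigma_true = 364.1 MPa


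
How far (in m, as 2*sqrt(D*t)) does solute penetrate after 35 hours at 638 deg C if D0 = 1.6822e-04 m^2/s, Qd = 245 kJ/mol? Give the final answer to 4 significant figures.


Step 1: D = D0 * exp(-Qd/(R*T))
T = 911.15 K
D = 1.6822e-04 * exp(-245e3 / (8.314 * 911.15)) = 1.51338e-18 m^2/s
Step 2: L = 2*sqrt(D*t)
t = 35 h = 126000 s
L = 2*sqrt(1.51338e-18 * 126000) = 8.734e-07 m


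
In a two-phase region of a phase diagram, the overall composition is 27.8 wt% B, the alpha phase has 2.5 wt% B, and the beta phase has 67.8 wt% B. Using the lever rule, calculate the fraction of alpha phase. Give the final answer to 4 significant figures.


f_alpha = (C_beta - C0) / (C_beta - C_alpha)
f_alpha = (67.8 - 27.8) / (67.8 - 2.5)
f_alpha = 0.6126


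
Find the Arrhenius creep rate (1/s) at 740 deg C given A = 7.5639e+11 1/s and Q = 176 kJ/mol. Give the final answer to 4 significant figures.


rate = A * exp(-Q / (R*T))
T = 740 + 273.15 = 1013.15 K
rate = 7.5639e+11 * exp(-176e3 / (8.314 * 1013.15))
rate = 637.4 1/s


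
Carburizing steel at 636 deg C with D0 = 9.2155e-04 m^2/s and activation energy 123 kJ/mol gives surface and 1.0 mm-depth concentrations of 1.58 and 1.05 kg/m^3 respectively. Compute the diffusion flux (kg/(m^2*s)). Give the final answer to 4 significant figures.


Step 1: D = D0 * exp(-Qd/(R*T))
T = 636 + 273.15 = 909.15 K
D = 9.2155e-04 * exp(-123e3 / (8.314 * 909.15)) = 7.89544e-11 m^2/s
Step 2: J = D * (C1 - C2) / dx
J = 7.89544e-11 * (1.58 - 1.05) / 1e-03
J = 4.185e-08 kg/(m^2*s)


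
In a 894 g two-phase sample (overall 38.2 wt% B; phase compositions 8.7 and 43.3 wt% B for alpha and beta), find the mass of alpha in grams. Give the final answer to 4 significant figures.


f_alpha = (C_beta - C0) / (C_beta - C_alpha)
f_alpha = (43.3 - 38.2) / (43.3 - 8.7) = 0.147399
m_alpha = f_alpha * m_total = 0.147399 * 894 = 131.8 g


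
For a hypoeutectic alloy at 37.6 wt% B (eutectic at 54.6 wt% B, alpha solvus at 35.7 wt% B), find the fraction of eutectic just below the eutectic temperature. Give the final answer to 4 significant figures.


f_primary = (C_e - C0) / (C_e - C_alpha_max)
f_primary = (54.6 - 37.6) / (54.6 - 35.7)
f_primary = 0.899471
f_eutectic = 1 - 0.899471 = 0.1005


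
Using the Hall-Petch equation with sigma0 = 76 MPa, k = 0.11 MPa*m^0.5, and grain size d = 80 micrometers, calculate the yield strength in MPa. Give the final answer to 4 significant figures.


sigma_y = sigma0 + k / sqrt(d)
d = 80 um = 8e-05 m
sigma_y = 76 + 0.11 / sqrt(8e-05)
sigma_y = 88.3 MPa


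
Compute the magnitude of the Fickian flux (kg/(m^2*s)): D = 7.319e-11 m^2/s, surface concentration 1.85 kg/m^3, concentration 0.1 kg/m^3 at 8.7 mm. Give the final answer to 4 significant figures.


J = -D * (dC/dx) = D * (C1 - C2) / dx
J = 7.319e-11 * (1.85 - 0.1) / 8.7e-03
J = 1.472e-08 kg/(m^2*s)


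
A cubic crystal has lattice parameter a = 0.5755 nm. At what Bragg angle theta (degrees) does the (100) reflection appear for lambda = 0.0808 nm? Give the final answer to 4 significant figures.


d = a / sqrt(h^2+k^2+l^2)
d = 0.5755 / sqrt(1) = 0.5755 nm
lambda = 2*d*sin(theta)  =>  sin(theta) = lambda / (2*d)
sin(theta) = 0.0808 / (2 * 0.5755) = 0.0701998
theta = 4.025 deg


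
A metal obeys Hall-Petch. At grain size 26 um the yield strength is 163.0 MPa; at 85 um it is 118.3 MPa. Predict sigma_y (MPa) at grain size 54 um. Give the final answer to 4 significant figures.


sigma_y = sigma0 + k / sqrt(d)
1/sqrt(d1) = 1/sqrt(2.6e-05) = 196.116;  1/sqrt(d2) = 108.465
k = (sigma1 - sigma2) / (1/sqrt(d1) - 1/sqrt(d2)) = (163.0 - 118.3) / (196.116 - 108.465) = 0.509978 MPa*m^0.5
sigma0 = sigma1 - k/sqrt(d1) = 163.0 - 0.509978*196.116 = 62.9852 MPa
sigma_y(d3) = 62.9852 + 0.509978 / sqrt(5.4e-05) = 132.4 MPa


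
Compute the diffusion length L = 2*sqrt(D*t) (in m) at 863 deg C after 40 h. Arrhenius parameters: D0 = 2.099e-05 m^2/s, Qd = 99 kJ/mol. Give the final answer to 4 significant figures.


Step 1: D = D0 * exp(-Qd/(R*T))
T = 1136.15 K
D = 2.099e-05 * exp(-99e3 / (8.314 * 1136.15)) = 5.89265e-10 m^2/s
Step 2: L = 2*sqrt(D*t)
t = 40 h = 144000 s
L = 2*sqrt(5.89265e-10 * 144000) = 0.01842 m


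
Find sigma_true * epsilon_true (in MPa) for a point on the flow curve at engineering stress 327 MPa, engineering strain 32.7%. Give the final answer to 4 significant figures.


sigma_true = sigma_eng * (1 + epsilon_eng)
sigma_true = 327 * (1 + 0.327) = 433.929 MPa
epsilon_true = ln(1 + epsilon_eng)
epsilon_true = ln(1 + 0.327) = 0.282921
sigma_true * epsilon_true = 433.929 * 0.282921 = 122.8 MPa


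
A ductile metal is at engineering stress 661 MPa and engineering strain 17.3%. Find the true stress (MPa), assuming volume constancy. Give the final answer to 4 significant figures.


sigma_true = sigma_eng * (1 + epsilon_eng)
sigma_true = 661 * (1 + 0.173)
sigma_true = 775.4 MPa


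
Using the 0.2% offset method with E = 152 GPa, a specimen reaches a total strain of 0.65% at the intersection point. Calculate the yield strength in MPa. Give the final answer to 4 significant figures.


Offset strain = 0.002
Elastic strain at yield = total_strain - offset = 6.5e-03 - 0.002 = 4.5e-03
sigma_y = E * elastic_strain = 152000 * 4.5e-03
sigma_y = 684 MPa


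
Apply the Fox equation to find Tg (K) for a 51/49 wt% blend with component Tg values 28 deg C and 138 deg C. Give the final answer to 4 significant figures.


1/Tg = w1/Tg1 + w2/Tg2 (in Kelvin)
Tg1 = 301.15 K, Tg2 = 411.15 K
1/Tg = 0.51/301.15 + 0.49/411.15
Tg = 346.6 K


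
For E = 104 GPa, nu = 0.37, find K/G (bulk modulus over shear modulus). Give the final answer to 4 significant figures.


G = E / (2*(1+nu))
G = 104 / (2*(1+0.37)) = 37.9562 GPa
K = E / (3*(1-2*nu))
K = 104 / (3*(1-2*0.37)) = 133.333 GPa
K/G = 133.333 / 37.9562 = 3.513


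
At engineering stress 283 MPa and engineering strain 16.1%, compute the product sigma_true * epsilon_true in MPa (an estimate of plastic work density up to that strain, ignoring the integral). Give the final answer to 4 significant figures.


sigma_true = sigma_eng * (1 + epsilon_eng)
sigma_true = 283 * (1 + 0.161) = 328.563 MPa
epsilon_true = ln(1 + epsilon_eng)
epsilon_true = ln(1 + 0.161) = 0.149282
sigma_true * epsilon_true = 328.563 * 0.149282 = 49.05 MPa


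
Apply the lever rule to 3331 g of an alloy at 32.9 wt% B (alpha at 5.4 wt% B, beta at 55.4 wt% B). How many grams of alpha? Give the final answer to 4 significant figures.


f_alpha = (C_beta - C0) / (C_beta - C_alpha)
f_alpha = (55.4 - 32.9) / (55.4 - 5.4) = 0.45
m_alpha = f_alpha * m_total = 0.45 * 3331 = 1499 g


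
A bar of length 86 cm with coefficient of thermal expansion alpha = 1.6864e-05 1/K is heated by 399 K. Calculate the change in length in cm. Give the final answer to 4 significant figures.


dL = L0 * alpha * dT
dL = 86 * 1.6864e-05 * 399
dL = 0.5787 cm


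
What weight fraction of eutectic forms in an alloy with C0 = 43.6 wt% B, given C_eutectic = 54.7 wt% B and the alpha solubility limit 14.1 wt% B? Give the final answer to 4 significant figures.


f_primary = (C_e - C0) / (C_e - C_alpha_max)
f_primary = (54.7 - 43.6) / (54.7 - 14.1)
f_primary = 0.273399
f_eutectic = 1 - 0.273399 = 0.7266


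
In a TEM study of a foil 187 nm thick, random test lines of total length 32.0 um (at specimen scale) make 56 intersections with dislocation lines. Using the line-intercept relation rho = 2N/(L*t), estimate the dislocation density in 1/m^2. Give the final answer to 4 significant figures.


rho = 2N / (L * t)
L = 32.0 um = 3.2e-05 m, t = 187 nm = 1.87e-07 m
rho = 2 * 56 / (3.2e-05 * 1.87e-07)
rho = 1.872e+13 1/m^2


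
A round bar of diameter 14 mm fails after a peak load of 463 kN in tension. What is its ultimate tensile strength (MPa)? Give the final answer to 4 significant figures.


A0 = pi*(d/2)^2 = pi*(14/2)^2 = 153.938 mm^2
UTS = F_max / A0 = 463*1000 / 153.938
UTS = 3008 MPa


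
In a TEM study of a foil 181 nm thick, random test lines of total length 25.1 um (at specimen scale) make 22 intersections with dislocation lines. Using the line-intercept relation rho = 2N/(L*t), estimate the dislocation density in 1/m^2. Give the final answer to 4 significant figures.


rho = 2N / (L * t)
L = 25.1 um = 2.51e-05 m, t = 181 nm = 1.81e-07 m
rho = 2 * 22 / (2.51e-05 * 1.81e-07)
rho = 9.685e+12 1/m^2


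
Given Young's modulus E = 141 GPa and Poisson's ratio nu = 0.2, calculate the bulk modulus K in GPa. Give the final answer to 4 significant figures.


K = E / (3*(1-2*nu))
K = 141 / (3*(1-2*0.2))
K = 78.33 GPa


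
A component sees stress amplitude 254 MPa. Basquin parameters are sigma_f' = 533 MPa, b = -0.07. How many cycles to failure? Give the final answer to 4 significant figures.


sigma_a = sigma_f' * (2*Nf)^b
2*Nf = (sigma_a / sigma_f')^(1/b)
2*Nf = (254 / 533)^(1/-0.07)
2*Nf = 39671.5
Nf = 19840 cycles


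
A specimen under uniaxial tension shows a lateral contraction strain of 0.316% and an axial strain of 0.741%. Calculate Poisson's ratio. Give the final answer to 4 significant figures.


nu = -epsilon_lat / epsilon_axial
Lateral strain is contraction (negative), so using magnitudes:
nu = 0.316 / 0.741
nu = 0.4265


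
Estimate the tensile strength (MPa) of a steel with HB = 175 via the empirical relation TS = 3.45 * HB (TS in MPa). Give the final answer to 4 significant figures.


TS (MPa) = 3.45 * HB
TS = 3.45 * 175
TS = 603.8 MPa


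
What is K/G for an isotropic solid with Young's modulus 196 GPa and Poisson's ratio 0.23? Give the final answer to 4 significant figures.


G = E / (2*(1+nu))
G = 196 / (2*(1+0.23)) = 79.6748 GPa
K = E / (3*(1-2*nu))
K = 196 / (3*(1-2*0.23)) = 120.988 GPa
K/G = 120.988 / 79.6748 = 1.519


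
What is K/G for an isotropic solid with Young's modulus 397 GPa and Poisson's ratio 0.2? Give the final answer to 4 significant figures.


G = E / (2*(1+nu))
G = 397 / (2*(1+0.2)) = 165.417 GPa
K = E / (3*(1-2*nu))
K = 397 / (3*(1-2*0.2)) = 220.556 GPa
K/G = 220.556 / 165.417 = 1.333


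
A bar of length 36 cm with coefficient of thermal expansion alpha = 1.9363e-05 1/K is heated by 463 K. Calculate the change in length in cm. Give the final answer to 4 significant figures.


dL = L0 * alpha * dT
dL = 36 * 1.9363e-05 * 463
dL = 0.3227 cm


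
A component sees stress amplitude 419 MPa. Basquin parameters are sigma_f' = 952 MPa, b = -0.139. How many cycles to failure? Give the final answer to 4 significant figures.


sigma_a = sigma_f' * (2*Nf)^b
2*Nf = (sigma_a / sigma_f')^(1/b)
2*Nf = (419 / 952)^(1/-0.139)
2*Nf = 366.601
Nf = 183.3 cycles


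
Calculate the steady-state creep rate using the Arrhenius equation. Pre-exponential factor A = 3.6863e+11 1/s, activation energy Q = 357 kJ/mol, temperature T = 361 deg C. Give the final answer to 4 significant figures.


rate = A * exp(-Q / (R*T))
T = 361 + 273.15 = 634.15 K
rate = 3.6863e+11 * exp(-357e3 / (8.314 * 634.15))
rate = 1.444e-18 1/s


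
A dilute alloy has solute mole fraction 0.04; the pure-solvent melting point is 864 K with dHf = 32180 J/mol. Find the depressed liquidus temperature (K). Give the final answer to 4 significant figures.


dT = R*Tm^2*x / dHf
dT = 8.314 * 864^2 * 0.04 / 32180
dT = 7.71457 K
T_new = 864 - 7.71457 = 856.3 K


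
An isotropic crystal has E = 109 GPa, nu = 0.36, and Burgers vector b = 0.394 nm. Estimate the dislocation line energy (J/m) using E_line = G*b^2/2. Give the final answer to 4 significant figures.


Step 1: G = E / (2*(1+nu))
G = 109 / (2*(1+0.36)) = 40.0735 GPa = 4.00735e+10 Pa
Step 2: E_line = G*b^2/2
b = 0.394 nm = 3.94e-10 m
E_line = 0.5 * 4.00735e+10 * (3.94e-10)^2 = 3.11e-09 J/m


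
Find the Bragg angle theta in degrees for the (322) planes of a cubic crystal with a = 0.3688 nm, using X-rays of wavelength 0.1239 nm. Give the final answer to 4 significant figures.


d = a / sqrt(h^2+k^2+l^2)
d = 0.3688 / sqrt(17) = 0.0894471 nm
lambda = 2*d*sin(theta)  =>  sin(theta) = lambda / (2*d)
sin(theta) = 0.1239 / (2 * 0.0894471) = 0.692588
theta = 43.84 deg


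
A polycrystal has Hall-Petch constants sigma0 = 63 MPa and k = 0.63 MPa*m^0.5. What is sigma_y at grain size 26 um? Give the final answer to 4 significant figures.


sigma_y = sigma0 + k / sqrt(d)
d = 26 um = 2.6e-05 m
sigma_y = 63 + 0.63 / sqrt(2.6e-05)
sigma_y = 186.6 MPa


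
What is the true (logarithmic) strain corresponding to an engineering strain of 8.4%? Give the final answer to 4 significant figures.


epsilon_true = ln(1 + epsilon_eng)
epsilon_true = ln(1 + 0.084)
epsilon_true = 0.08066


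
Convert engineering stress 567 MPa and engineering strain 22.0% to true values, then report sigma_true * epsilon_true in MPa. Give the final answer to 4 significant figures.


sigma_true = sigma_eng * (1 + epsilon_eng)
sigma_true = 567 * (1 + 0.22) = 691.74 MPa
epsilon_true = ln(1 + epsilon_eng)
epsilon_true = ln(1 + 0.22) = 0.198851
sigma_true * epsilon_true = 691.74 * 0.198851 = 137.6 MPa


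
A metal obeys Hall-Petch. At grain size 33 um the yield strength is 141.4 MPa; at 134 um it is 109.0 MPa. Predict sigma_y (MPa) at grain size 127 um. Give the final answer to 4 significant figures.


sigma_y = sigma0 + k / sqrt(d)
1/sqrt(d1) = 1/sqrt(3.3e-05) = 174.078;  1/sqrt(d2) = 86.3868
k = (sigma1 - sigma2) / (1/sqrt(d1) - 1/sqrt(d2)) = (141.4 - 109.0) / (174.078 - 86.3868) = 0.36948 MPa*m^0.5
sigma0 = sigma1 - k/sqrt(d1) = 141.4 - 0.36948*174.078 = 77.0818 MPa
sigma_y(d3) = 77.0818 + 0.36948 / sqrt(1.27e-04) = 109.9 MPa


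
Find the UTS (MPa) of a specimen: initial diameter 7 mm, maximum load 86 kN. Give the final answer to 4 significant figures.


A0 = pi*(d/2)^2 = pi*(7/2)^2 = 38.4845 mm^2
UTS = F_max / A0 = 86*1000 / 38.4845
UTS = 2235 MPa


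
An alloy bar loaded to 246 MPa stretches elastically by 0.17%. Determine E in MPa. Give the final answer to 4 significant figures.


E = sigma / epsilon
epsilon = 0.17% = 1.7e-03
E = 246 / 1.7e-03
E = 144700 MPa


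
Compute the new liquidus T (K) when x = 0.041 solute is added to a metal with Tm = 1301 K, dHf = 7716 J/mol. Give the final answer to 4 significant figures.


dT = R*Tm^2*x / dHf
dT = 8.314 * 1301^2 * 0.041 / 7716
dT = 74.775 K
T_new = 1301 - 74.775 = 1226 K


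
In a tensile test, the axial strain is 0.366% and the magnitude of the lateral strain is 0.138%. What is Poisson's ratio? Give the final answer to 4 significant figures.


nu = -epsilon_lat / epsilon_axial
Lateral strain is contraction (negative), so using magnitudes:
nu = 0.138 / 0.366
nu = 0.377


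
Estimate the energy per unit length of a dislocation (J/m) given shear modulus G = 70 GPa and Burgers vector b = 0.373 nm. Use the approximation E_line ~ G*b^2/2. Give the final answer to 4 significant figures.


E = G*b^2/2
b = 0.373 nm = 3.73e-10 m
G = 70 GPa = 7e+10 Pa
E = 0.5 * 7e+10 * (3.73e-10)^2
E = 4.87e-09 J/m
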